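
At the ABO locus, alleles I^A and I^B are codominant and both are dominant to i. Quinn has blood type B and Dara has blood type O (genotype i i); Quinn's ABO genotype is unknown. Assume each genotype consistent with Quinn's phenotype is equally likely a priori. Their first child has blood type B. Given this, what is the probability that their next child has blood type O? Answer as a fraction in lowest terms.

Possible genotypes: Quinn ∈ {I^B I^B, I^B i}; Dara ∈ {i i}.
Weight each parental genotype pair by prior × P(type-B child):
  I^B I^B × i i: posterior weight 2/3; P(next child type O) = 0.
  I^B i × i i: posterior weight 1/3; P(next child type O) = 1/2.
Weighted sum = 1/6.

1/6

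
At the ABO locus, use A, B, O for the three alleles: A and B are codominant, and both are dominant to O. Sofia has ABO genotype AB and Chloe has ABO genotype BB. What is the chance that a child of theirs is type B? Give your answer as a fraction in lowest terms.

1/2

ABO cross AB × BB → offspring phenotypes: 1/2 B, 1/2 AB.
So P(type B) = 1/2.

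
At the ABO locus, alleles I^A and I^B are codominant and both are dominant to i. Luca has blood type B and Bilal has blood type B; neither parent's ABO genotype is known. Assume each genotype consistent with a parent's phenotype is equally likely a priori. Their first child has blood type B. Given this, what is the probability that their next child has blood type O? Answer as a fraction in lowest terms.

Possible genotypes: Luca ∈ {I^B I^B, I^B i}; Bilal ∈ {I^B I^B, I^B i}.
Weight each parental genotype pair by prior × P(type-B child):
  I^B I^B × I^B I^B: posterior weight 4/15; P(next child type O) = 0.
  I^B I^B × I^B i: posterior weight 4/15; P(next child type O) = 0.
  I^B i × I^B I^B: posterior weight 4/15; P(next child type O) = 0.
  I^B i × I^B i: posterior weight 1/5; P(next child type O) = 1/4.
Weighted sum = 1/20.

1/20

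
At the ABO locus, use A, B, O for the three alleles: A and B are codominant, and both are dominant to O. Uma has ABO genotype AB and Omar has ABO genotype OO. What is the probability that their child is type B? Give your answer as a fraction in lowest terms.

ABO cross AB × OO → offspring phenotypes: 1/2 A, 1/2 B.
So P(type B) = 1/2.

1/2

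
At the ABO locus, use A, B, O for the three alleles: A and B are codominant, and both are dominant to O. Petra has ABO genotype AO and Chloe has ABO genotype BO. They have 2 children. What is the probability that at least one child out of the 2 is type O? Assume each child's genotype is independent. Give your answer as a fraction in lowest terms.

ABO cross AO × BO → 1/4 O, 1/4 A, 1/4 B, 1/4 AB.
So P(type O) = 1/4 per child.
P(none) = (3/4)^2 = 9/16; P(at least one) = 1 − 9/16 = 7/16.

7/16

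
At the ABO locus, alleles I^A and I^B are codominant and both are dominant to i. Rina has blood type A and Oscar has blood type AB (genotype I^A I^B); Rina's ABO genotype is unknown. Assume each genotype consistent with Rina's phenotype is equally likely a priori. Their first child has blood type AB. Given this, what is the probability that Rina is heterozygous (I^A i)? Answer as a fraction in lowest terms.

Possible genotypes: Rina ∈ {I^A I^A, I^A i}; Oscar ∈ {I^A I^B}.
Weight each parental genotype pair by prior × P(type-AB child):
  I^A I^A × I^A I^B: posterior weight 2/3.
  I^A i × I^A I^B: posterior weight 1/3.
Sum the posterior weight over pairs where Rina is I^A i: 1/3.

1/3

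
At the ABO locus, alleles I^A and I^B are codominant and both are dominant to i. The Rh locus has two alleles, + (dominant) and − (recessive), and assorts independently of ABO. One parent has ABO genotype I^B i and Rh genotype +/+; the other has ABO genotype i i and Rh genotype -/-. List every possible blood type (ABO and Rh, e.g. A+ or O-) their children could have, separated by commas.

Gametes from I^B i × i i give offspring ABO genotypes I^B i, i i, i.e. phenotypes O, B.
Rh cross +/+ × -/- → phenotypes Rh+.
Combining independently: O+, B+.

O+, B+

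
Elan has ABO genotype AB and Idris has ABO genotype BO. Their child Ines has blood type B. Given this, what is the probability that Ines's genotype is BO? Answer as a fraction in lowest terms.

1/2

Cross AB × BO → 1/4 AB, 1/4 AO, 1/4 BB, 1/4 BO.
Type-B genotypes among offspring: BB (1/4), BO (1/4); total 1/2.
P(BO | type B) = (1/4) / (1/2) = 1/2.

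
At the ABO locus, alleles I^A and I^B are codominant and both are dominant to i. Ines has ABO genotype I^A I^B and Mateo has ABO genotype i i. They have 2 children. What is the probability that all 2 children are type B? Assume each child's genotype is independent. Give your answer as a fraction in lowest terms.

ABO cross I^A I^B × i i → 1/2 A, 1/2 B.
So P(type B) = 1/2 per child.
All 2 independent: (1/2)^2 = 1/4.

1/4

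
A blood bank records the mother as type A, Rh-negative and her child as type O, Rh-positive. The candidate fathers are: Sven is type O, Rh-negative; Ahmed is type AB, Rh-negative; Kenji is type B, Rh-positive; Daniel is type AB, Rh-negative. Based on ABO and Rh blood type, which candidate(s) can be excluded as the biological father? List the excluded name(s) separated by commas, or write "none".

Sven, Ahmed, Daniel

A candidate is excluded only if no genotype consistent with his phenotype could produce a type O, Rh-positive child with a type A, Rh-negative mother.
Sven (type O, Rh-): no genotype consistent with that phenotype can produce a type-O Rh+ child with a type-A mother.
Ahmed (type AB, Rh-): no genotype consistent with that phenotype can produce a type-O Rh+ child with a type-A mother.
Daniel (type AB, Rh-): no genotype consistent with that phenotype can produce a type-O Rh+ child with a type-A mother.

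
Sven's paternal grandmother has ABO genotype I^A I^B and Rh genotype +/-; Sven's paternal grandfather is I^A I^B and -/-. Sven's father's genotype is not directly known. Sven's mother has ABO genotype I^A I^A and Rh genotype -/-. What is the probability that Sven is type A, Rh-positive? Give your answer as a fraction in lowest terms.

Sven's father's ABO genotype from I^A I^B × I^A I^B: 1/4 I^A I^A, 1/2 I^A I^B, 1/4 I^B I^B.
Crossing each possibility with the mother I^A I^A and summing P(type A): 1/4·1 + 1/2·1/2 + 1/4·0 = 1/2.
Similarly for Rh via the father's Rh distribution: P(Rh+) = 1/4.
Independent loci: 1/2 × 1/4 = 1/8.

1/8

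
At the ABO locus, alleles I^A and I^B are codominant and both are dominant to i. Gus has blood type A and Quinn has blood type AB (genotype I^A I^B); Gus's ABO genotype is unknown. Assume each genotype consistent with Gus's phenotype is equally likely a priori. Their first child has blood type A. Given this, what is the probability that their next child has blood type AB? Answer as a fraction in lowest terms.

Possible genotypes: Gus ∈ {I^A I^A, I^A i}; Quinn ∈ {I^A I^B}.
Weight each parental genotype pair by prior × P(type-A child):
  I^A I^A × I^A I^B: posterior weight 1/2; P(next child type AB) = 1/2.
  I^A i × I^A I^B: posterior weight 1/2; P(next child type AB) = 1/4.
Weighted sum = 3/8.

3/8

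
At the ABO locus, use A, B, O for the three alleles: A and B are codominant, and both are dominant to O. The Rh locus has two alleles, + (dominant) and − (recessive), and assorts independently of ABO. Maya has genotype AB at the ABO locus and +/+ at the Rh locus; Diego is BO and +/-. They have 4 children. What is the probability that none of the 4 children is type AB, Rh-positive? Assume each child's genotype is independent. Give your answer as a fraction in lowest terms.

81/256

ABO cross AB × BO → 1/4 A, 1/2 B, 1/4 AB.
Rh cross +/+ × +/- → 1 Rh+; so P(type AB, Rh-positive) = 1/4 × 1 = 1/4 per child.
P(not type AB, Rh-positive) = 3/4 for one child; (3/4)^4 = 81/256.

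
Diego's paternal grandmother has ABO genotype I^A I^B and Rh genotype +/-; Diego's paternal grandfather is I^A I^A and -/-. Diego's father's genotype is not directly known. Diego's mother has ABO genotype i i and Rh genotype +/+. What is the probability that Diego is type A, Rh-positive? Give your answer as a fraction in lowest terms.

Diego's father's ABO genotype from I^A I^B × I^A I^A: 1/2 I^A I^A, 1/2 I^A I^B.
Crossing each possibility with the mother i i and summing P(type A): 1/2·1 + 1/2·1/2 = 3/4.
Similarly for Rh via the father's Rh distribution: P(Rh+) = 1.
Independent loci: 3/4 × 1 = 3/4.

3/4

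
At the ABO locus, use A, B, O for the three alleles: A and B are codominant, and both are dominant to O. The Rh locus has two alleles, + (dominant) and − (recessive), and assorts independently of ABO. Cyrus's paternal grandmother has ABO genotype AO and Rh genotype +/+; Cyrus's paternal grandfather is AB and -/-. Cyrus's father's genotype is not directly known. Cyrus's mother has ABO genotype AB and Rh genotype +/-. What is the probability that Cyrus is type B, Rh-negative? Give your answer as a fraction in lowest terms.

Cyrus's father's ABO genotype from AO × AB: 1/4 AA, 1/4 AB, 1/4 AO, 1/4 BO.
Crossing each possibility with the mother AB and summing P(type B): 1/4·0 + 1/4·1/4 + 1/4·1/4 + 1/4·1/2 = 1/4.
Similarly for Rh via the father's Rh distribution: P(Rh-) = 1/4.
Independent loci: 1/4 × 1/4 = 1/16.

1/16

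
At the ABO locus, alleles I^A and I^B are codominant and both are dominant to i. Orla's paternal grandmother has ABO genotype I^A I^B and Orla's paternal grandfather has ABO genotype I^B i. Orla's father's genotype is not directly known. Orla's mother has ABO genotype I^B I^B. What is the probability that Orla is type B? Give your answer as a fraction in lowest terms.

3/4

Orla's father's ABO genotype from I^A I^B × I^B i: 1/4 I^A I^B, 1/4 I^A i, 1/4 I^B I^B, 1/4 I^B i.
Crossing each possibility with the mother I^B I^B and summing P(type B): 1/4·1/2 + 1/4·1/2 + 1/4·1 + 1/4·1 = 3/4.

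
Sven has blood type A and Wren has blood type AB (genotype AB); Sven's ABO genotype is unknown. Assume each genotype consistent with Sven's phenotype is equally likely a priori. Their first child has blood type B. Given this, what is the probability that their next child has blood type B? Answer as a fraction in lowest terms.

1/4

Possible genotypes: Sven ∈ {AA, AO}; Wren ∈ {AB}.
Weight each parental genotype pair by prior × P(type-B child):
  AO × AB: posterior weight 1; P(next child type B) = 1/4.
Weighted sum = 1/4.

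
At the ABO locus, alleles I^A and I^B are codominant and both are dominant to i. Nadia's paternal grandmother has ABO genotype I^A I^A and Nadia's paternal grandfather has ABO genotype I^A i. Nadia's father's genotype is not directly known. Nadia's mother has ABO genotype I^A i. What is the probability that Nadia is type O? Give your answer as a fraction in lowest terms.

Nadia's father's ABO genotype from I^A I^A × I^A i: 1/2 I^A I^A, 1/2 I^A i.
Crossing each possibility with the mother I^A i and summing P(type O): 1/2·0 + 1/2·1/4 = 1/8.

1/8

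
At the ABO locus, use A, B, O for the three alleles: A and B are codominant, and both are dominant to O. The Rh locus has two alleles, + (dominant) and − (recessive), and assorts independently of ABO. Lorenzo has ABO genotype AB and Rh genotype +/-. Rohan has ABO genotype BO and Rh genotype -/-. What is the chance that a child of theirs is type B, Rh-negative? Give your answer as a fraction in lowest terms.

1/4

ABO cross AB × BO → offspring phenotypes: 1/4 A, 1/2 B, 1/4 AB.
Rh cross +/- × -/- → 1/2 Rh+, 1/2 Rh-.
Independent loci: P(type B, Rh-negative) = 1/2 × 1/2 = 1/4.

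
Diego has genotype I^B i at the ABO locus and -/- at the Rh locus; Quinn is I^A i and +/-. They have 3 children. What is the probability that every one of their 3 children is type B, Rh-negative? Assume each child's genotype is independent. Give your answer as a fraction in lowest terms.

1/512

ABO cross I^B i × I^A i → 1/4 O, 1/4 A, 1/4 B, 1/4 AB.
Rh cross -/- × +/- → 1/2 Rh+, 1/2 Rh-; so P(type B, Rh-negative) = 1/4 × 1/2 = 1/8 per child.
All 3 independent: (1/8)^3 = 1/512.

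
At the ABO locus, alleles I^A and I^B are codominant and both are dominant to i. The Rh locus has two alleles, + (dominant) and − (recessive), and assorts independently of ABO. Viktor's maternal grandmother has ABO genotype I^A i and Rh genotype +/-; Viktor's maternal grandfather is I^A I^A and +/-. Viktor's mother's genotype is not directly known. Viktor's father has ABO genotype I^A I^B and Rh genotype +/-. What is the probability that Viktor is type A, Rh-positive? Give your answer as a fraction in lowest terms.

3/8

Viktor's mother's ABO genotype from I^A i × I^A I^A: 1/2 I^A I^A, 1/2 I^A i.
Crossing each possibility with the father I^A I^B and summing P(type A): 1/2·1/2 + 1/2·1/2 = 1/2.
Similarly for Rh via the mother's Rh distribution: P(Rh+) = 3/4.
Independent loci: 1/2 × 3/4 = 3/8.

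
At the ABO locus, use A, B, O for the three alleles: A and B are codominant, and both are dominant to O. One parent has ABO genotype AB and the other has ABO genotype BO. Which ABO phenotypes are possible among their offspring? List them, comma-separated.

Gametes from AB × BO give offspring ABO genotypes AB, AO, BB, BO, i.e. phenotypes A, B, AB.

A, B, AB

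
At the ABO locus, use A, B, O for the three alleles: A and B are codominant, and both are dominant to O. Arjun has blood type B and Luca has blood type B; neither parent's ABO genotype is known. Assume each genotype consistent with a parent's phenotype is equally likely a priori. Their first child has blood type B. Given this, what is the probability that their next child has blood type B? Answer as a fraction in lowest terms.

Possible genotypes: Arjun ∈ {BB, BO}; Luca ∈ {BB, BO}.
Weight each parental genotype pair by prior × P(type-B child):
  BB × BB: posterior weight 4/15; P(next child type B) = 1.
  BB × BO: posterior weight 4/15; P(next child type B) = 1.
  BO × BB: posterior weight 4/15; P(next child type B) = 1.
  BO × BO: posterior weight 1/5; P(next child type B) = 3/4.
Weighted sum = 19/20.

19/20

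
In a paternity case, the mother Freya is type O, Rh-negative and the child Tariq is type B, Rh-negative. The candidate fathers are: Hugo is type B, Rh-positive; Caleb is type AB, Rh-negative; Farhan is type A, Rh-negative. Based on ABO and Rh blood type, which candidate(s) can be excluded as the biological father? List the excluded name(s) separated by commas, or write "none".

A candidate is excluded only if no genotype consistent with his phenotype could produce a type B, Rh-negative child with a type O, Rh-negative mother.
Farhan (type A, Rh-): no genotype consistent with that phenotype can produce a type-B Rh- child with a type-O mother.

Farhan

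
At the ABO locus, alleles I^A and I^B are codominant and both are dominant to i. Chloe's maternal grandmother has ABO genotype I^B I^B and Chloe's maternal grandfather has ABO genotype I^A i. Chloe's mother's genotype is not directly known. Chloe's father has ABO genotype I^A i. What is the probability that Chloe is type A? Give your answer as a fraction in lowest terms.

3/8

Chloe's mother's ABO genotype from I^B I^B × I^A i: 1/2 I^A I^B, 1/2 I^B i.
Crossing each possibility with the father I^A i and summing P(type A): 1/2·1/2 + 1/2·1/4 = 3/8.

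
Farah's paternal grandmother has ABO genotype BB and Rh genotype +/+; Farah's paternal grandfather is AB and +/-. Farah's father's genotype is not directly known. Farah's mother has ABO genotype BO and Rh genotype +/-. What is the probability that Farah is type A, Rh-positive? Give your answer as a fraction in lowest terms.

Farah's father's ABO genotype from BB × AB: 1/2 AB, 1/2 BB.
Crossing each possibility with the mother BO and summing P(type A): 1/2·1/4 + 1/2·0 = 1/8.
Similarly for Rh via the father's Rh distribution: P(Rh+) = 7/8.
Independent loci: 1/8 × 7/8 = 7/64.

7/64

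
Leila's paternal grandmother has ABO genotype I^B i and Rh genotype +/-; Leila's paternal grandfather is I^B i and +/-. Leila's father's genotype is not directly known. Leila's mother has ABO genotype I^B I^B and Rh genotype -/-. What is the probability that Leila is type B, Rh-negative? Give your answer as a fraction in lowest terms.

Leila's father's ABO genotype from I^B i × I^B i: 1/4 I^B I^B, 1/2 I^B i, 1/4 i i.
Crossing each possibility with the mother I^B I^B and summing P(type B): 1/4·1 + 1/2·1 + 1/4·1 = 1.
Similarly for Rh via the father's Rh distribution: P(Rh-) = 1/2.
Independent loci: 1 × 1/2 = 1/2.

1/2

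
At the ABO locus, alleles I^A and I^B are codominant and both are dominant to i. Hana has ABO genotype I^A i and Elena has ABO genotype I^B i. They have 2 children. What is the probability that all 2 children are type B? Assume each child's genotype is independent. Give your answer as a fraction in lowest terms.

ABO cross I^A i × I^B i → 1/4 O, 1/4 A, 1/4 B, 1/4 AB.
So P(type B) = 1/4 per child.
All 2 independent: (1/4)^2 = 1/16.

1/16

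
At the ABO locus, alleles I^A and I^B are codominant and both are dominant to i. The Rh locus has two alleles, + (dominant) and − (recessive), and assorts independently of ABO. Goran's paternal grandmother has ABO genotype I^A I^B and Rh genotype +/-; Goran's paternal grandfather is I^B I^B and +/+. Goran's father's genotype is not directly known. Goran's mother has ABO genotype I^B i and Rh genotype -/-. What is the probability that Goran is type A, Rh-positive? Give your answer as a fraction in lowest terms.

3/32

Goran's father's ABO genotype from I^A I^B × I^B I^B: 1/2 I^A I^B, 1/2 I^B I^B.
Crossing each possibility with the mother I^B i and summing P(type A): 1/2·1/4 + 1/2·0 = 1/8.
Similarly for Rh via the father's Rh distribution: P(Rh+) = 3/4.
Independent loci: 1/8 × 3/4 = 3/32.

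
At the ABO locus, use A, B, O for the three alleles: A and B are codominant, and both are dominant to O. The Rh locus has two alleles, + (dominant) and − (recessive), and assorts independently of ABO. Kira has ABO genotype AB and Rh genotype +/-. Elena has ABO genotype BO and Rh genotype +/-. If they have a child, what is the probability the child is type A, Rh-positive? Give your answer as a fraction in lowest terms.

3/16

ABO cross AB × BO → offspring phenotypes: 1/4 A, 1/2 B, 1/4 AB.
Rh cross +/- × +/- → 3/4 Rh+, 1/4 Rh-.
Independent loci: P(type A, Rh-positive) = 1/4 × 3/4 = 3/16.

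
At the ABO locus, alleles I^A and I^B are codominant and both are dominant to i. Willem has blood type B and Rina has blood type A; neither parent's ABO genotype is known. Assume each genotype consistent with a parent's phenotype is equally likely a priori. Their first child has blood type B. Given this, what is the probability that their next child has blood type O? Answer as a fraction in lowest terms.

Possible genotypes: Willem ∈ {I^B I^B, I^B i}; Rina ∈ {I^A I^A, I^A i}.
Weight each parental genotype pair by prior × P(type-B child):
  I^B I^B × I^A i: posterior weight 2/3; P(next child type O) = 0.
  I^B i × I^A i: posterior weight 1/3; P(next child type O) = 1/4.
Weighted sum = 1/12.

1/12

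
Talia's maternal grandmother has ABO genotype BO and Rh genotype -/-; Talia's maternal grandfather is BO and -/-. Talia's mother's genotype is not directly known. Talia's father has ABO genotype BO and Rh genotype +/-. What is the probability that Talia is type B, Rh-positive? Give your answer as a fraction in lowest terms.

Talia's mother's ABO genotype from BO × BO: 1/4 BB, 1/2 BO, 1/4 OO.
Crossing each possibility with the father BO and summing P(type B): 1/4·1 + 1/2·3/4 + 1/4·1/2 = 3/4.
Similarly for Rh via the mother's Rh distribution: P(Rh+) = 1/2.
Independent loci: 3/4 × 1/2 = 3/8.

3/8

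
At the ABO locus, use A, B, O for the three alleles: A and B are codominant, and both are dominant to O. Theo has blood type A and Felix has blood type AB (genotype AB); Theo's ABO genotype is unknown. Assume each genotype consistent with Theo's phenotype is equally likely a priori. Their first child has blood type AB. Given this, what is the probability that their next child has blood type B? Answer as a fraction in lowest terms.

1/12

Possible genotypes: Theo ∈ {AA, AO}; Felix ∈ {AB}.
Weight each parental genotype pair by prior × P(type-AB child):
  AA × AB: posterior weight 2/3; P(next child type B) = 0.
  AO × AB: posterior weight 1/3; P(next child type B) = 1/4.
Weighted sum = 1/12.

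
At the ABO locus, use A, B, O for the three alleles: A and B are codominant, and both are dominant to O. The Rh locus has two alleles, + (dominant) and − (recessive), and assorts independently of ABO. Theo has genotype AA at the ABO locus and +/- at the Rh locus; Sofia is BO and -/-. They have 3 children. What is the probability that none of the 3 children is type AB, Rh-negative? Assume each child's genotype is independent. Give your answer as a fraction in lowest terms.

ABO cross AA × BO → 1/2 A, 1/2 AB.
Rh cross +/- × -/- → 1/2 Rh+, 1/2 Rh-; so P(type AB, Rh-negative) = 1/2 × 1/2 = 1/4 per child.
P(not type AB, Rh-negative) = 3/4 for one child; (3/4)^3 = 27/64.

27/64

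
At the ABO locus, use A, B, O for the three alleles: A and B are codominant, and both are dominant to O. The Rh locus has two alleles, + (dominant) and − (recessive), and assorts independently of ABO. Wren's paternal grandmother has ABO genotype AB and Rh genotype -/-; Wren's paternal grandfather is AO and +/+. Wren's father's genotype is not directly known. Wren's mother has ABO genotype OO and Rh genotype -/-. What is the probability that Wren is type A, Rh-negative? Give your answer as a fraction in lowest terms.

Wren's father's ABO genotype from AB × AO: 1/4 AA, 1/4 AB, 1/4 AO, 1/4 BO.
Crossing each possibility with the mother OO and summing P(type A): 1/4·1 + 1/4·1/2 + 1/4·1/2 + 1/4·0 = 1/2.
Similarly for Rh via the father's Rh distribution: P(Rh-) = 1/2.
Independent loci: 1/2 × 1/2 = 1/4.

1/4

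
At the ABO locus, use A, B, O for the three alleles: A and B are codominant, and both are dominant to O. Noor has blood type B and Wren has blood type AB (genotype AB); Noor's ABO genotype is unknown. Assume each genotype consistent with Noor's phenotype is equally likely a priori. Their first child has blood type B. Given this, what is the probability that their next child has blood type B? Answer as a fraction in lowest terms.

Possible genotypes: Noor ∈ {BB, BO}; Wren ∈ {AB}.
Weight each parental genotype pair by prior × P(type-B child):
  BB × AB: posterior weight 1/2; P(next child type B) = 1/2.
  BO × AB: posterior weight 1/2; P(next child type B) = 1/2.
Weighted sum = 1/2.

1/2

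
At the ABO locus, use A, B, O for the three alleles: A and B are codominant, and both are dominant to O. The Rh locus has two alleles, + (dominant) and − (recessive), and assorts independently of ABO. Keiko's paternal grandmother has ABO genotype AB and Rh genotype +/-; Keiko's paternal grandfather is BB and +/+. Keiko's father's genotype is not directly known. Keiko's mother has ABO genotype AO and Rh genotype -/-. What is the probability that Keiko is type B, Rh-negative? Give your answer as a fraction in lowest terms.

Keiko's father's ABO genotype from AB × BB: 1/2 AB, 1/2 BB.
Crossing each possibility with the mother AO and summing P(type B): 1/2·1/4 + 1/2·1/2 = 3/8.
Similarly for Rh via the father's Rh distribution: P(Rh-) = 1/4.
Independent loci: 3/8 × 1/4 = 3/32.

3/32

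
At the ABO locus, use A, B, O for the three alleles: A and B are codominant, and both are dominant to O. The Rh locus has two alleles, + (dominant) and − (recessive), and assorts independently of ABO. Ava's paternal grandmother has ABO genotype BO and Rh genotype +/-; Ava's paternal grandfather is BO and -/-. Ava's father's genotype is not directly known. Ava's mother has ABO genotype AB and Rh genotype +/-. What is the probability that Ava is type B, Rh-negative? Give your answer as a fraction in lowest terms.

3/16

Ava's father's ABO genotype from BO × BO: 1/4 BB, 1/2 BO, 1/4 OO.
Crossing each possibility with the mother AB and summing P(type B): 1/4·1/2 + 1/2·1/2 + 1/4·1/2 = 1/2.
Similarly for Rh via the father's Rh distribution: P(Rh-) = 3/8.
Independent loci: 1/2 × 3/8 = 3/16.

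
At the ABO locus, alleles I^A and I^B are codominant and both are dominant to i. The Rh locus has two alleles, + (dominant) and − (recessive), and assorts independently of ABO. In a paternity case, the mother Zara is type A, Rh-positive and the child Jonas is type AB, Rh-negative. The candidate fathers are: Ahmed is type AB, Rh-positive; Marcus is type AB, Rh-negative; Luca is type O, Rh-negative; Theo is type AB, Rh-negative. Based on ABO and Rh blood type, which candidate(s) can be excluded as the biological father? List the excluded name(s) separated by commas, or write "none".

A candidate is excluded only if no genotype consistent with his phenotype could produce a type AB, Rh-negative child with a type A, Rh-positive mother.
Luca (type O, Rh-): no genotype consistent with that phenotype can produce a type-AB Rh- child with a type-A mother.

Luca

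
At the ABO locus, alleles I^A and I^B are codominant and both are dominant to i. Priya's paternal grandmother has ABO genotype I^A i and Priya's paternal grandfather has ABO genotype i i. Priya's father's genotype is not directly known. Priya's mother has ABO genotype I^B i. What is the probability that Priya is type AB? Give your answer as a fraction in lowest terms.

1/8

Priya's father's ABO genotype from I^A i × i i: 1/2 I^A i, 1/2 i i.
Crossing each possibility with the mother I^B i and summing P(type AB): 1/2·1/4 + 1/2·0 = 1/8.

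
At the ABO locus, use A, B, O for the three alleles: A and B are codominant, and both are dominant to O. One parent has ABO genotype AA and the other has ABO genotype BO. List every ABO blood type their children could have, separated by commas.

Gametes from AA × BO give offspring ABO genotypes AB, AO, i.e. phenotypes A, AB.

A, AB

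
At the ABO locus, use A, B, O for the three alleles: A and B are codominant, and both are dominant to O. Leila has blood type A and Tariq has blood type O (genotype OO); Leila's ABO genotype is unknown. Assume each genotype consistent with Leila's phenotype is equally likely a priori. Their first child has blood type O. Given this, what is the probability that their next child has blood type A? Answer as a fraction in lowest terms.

Possible genotypes: Leila ∈ {AA, AO}; Tariq ∈ {OO}.
Weight each parental genotype pair by prior × P(type-O child):
  AO × OO: posterior weight 1; P(next child type A) = 1/2.
Weighted sum = 1/2.

1/2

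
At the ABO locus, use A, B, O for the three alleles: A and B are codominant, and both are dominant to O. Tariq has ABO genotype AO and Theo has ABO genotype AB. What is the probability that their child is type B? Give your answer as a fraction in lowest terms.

1/4

ABO cross AO × AB → offspring phenotypes: 1/2 A, 1/4 B, 1/4 AB.
So P(type B) = 1/4.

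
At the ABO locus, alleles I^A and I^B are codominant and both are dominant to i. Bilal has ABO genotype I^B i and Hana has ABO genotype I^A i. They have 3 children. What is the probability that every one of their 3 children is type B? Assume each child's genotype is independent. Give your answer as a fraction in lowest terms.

1/64

ABO cross I^B i × I^A i → 1/4 O, 1/4 A, 1/4 B, 1/4 AB.
So P(type B) = 1/4 per child.
All 3 independent: (1/4)^3 = 1/64.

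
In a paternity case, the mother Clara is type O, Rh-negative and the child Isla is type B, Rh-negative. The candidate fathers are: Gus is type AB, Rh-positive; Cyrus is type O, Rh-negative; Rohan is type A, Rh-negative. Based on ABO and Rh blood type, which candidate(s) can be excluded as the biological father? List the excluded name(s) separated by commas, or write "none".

A candidate is excluded only if no genotype consistent with his phenotype could produce a type B, Rh-negative child with a type O, Rh-negative mother.
Cyrus (type O, Rh-): no genotype consistent with that phenotype can produce a type-B Rh- child with a type-O mother.
Rohan (type A, Rh-): no genotype consistent with that phenotype can produce a type-B Rh- child with a type-O mother.

Cyrus, Rohan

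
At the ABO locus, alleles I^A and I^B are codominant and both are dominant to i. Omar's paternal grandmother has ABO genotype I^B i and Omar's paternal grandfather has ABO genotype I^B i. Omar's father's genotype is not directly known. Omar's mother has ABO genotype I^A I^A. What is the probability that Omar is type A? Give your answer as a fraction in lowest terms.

1/2

Omar's father's ABO genotype from I^B i × I^B i: 1/4 I^B I^B, 1/2 I^B i, 1/4 i i.
Crossing each possibility with the mother I^A I^A and summing P(type A): 1/4·0 + 1/2·1/2 + 1/4·1 = 1/2.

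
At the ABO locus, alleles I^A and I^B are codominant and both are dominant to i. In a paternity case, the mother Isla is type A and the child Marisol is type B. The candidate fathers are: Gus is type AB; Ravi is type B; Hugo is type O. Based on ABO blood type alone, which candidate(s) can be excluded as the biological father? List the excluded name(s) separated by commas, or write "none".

Hugo

A candidate is excluded only if no genotype consistent with his phenotype could produce a type B child with a type A mother.
Hugo (type O): no genotype consistent with that phenotype can produce a type-B child with a type-A mother.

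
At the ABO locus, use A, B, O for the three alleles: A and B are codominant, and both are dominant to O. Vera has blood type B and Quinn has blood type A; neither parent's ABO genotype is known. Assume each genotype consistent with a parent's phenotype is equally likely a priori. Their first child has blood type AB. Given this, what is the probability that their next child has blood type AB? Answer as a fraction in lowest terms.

Possible genotypes: Vera ∈ {BB, BO}; Quinn ∈ {AA, AO}.
Weight each parental genotype pair by prior × P(type-AB child):
  BB × AA: posterior weight 4/9; P(next child type AB) = 1.
  BB × AO: posterior weight 2/9; P(next child type AB) = 1/2.
  BO × AA: posterior weight 2/9; P(next child type AB) = 1/2.
  BO × AO: posterior weight 1/9; P(next child type AB) = 1/4.
Weighted sum = 25/36.

25/36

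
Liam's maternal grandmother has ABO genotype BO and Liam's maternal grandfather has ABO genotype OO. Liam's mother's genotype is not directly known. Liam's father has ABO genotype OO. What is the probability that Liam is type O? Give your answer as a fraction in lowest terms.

3/4

Liam's mother's ABO genotype from BO × OO: 1/2 BO, 1/2 OO.
Crossing each possibility with the father OO and summing P(type O): 1/2·1/2 + 1/2·1 = 3/4.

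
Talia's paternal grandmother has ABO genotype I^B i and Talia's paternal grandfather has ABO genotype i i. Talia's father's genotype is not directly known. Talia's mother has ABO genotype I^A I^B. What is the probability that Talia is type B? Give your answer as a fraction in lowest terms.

1/2

Talia's father's ABO genotype from I^B i × i i: 1/2 I^B i, 1/2 i i.
Crossing each possibility with the mother I^A I^B and summing P(type B): 1/2·1/2 + 1/2·1/2 = 1/2.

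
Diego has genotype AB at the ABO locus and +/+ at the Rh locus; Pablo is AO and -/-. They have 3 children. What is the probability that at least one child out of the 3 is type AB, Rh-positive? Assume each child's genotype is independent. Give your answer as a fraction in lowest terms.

37/64

ABO cross AB × AO → 1/2 A, 1/4 B, 1/4 AB.
Rh cross +/+ × -/- → 1 Rh+; so P(type AB, Rh-positive) = 1/4 × 1 = 1/4 per child.
P(none) = (3/4)^3 = 27/64; P(at least one) = 1 − 27/64 = 37/64.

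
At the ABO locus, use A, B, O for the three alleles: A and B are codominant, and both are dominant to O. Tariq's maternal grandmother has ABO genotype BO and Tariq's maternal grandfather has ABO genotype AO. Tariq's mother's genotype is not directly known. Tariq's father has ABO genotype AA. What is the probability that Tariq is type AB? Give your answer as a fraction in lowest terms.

Tariq's mother's ABO genotype from BO × AO: 1/4 AB, 1/4 AO, 1/4 BO, 1/4 OO.
Crossing each possibility with the father AA and summing P(type AB): 1/4·1/2 + 1/4·0 + 1/4·1/2 + 1/4·0 = 1/4.

1/4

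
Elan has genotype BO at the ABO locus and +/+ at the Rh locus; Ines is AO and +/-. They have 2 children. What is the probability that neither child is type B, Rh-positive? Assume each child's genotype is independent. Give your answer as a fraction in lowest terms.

ABO cross BO × AO → 1/4 O, 1/4 A, 1/4 B, 1/4 AB.
Rh cross +/+ × +/- → 1 Rh+; so P(type B, Rh-positive) = 1/4 × 1 = 1/4 per child.
P(not type B, Rh-positive) = 3/4 for one child; (3/4)^2 = 9/16.

9/16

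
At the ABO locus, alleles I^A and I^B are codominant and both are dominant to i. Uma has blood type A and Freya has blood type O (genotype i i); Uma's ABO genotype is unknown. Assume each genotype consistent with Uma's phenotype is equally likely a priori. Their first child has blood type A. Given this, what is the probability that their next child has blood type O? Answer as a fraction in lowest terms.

1/6

Possible genotypes: Uma ∈ {I^A I^A, I^A i}; Freya ∈ {i i}.
Weight each parental genotype pair by prior × P(type-A child):
  I^A I^A × i i: posterior weight 2/3; P(next child type O) = 0.
  I^A i × i i: posterior weight 1/3; P(next child type O) = 1/2.
Weighted sum = 1/6.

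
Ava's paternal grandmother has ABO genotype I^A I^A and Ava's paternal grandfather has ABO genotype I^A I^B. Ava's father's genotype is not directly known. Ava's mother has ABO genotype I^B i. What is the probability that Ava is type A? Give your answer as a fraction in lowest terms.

Ava's father's ABO genotype from I^A I^A × I^A I^B: 1/2 I^A I^A, 1/2 I^A I^B.
Crossing each possibility with the mother I^B i and summing P(type A): 1/2·1/2 + 1/2·1/4 = 3/8.

3/8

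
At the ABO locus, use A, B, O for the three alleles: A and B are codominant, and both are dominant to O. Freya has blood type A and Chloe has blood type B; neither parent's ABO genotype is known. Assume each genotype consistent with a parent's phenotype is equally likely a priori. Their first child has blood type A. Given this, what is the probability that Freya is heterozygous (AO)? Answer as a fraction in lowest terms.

Possible genotypes: Freya ∈ {AA, AO}; Chloe ∈ {BB, BO}.
Weight each parental genotype pair by prior × P(type-A child):
  AA × BO: posterior weight 2/3.
  AO × BO: posterior weight 1/3.
Sum the posterior weight over pairs where Freya is AO: 1/3.

1/3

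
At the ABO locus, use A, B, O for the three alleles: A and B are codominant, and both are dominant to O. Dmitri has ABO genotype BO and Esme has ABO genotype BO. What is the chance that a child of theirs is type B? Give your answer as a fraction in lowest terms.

3/4

ABO cross BO × BO → offspring phenotypes: 1/4 O, 3/4 B.
So P(type B) = 3/4.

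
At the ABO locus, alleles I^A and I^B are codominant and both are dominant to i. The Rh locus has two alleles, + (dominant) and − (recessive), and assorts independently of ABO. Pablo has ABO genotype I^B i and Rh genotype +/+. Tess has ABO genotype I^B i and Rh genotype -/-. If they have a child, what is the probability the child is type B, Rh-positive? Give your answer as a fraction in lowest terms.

3/4

ABO cross I^B i × I^B i → offspring phenotypes: 1/4 O, 3/4 B.
Rh cross +/+ × -/- → 1 Rh+.
Independent loci: P(type B, Rh-positive) = 3/4 × 1 = 3/4.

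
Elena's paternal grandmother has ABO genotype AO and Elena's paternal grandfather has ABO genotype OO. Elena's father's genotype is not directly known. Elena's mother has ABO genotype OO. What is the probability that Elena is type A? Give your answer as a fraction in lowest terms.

1/4

Elena's father's ABO genotype from AO × OO: 1/2 AO, 1/2 OO.
Crossing each possibility with the mother OO and summing P(type A): 1/2·1/2 + 1/2·0 = 1/4.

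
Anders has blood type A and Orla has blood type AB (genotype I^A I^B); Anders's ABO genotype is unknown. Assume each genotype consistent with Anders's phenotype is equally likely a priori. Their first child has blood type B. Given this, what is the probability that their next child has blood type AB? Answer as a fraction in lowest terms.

1/4

Possible genotypes: Anders ∈ {I^A I^A, I^A i}; Orla ∈ {I^A I^B}.
Weight each parental genotype pair by prior × P(type-B child):
  I^A i × I^A I^B: posterior weight 1; P(next child type AB) = 1/4.
Weighted sum = 1/4.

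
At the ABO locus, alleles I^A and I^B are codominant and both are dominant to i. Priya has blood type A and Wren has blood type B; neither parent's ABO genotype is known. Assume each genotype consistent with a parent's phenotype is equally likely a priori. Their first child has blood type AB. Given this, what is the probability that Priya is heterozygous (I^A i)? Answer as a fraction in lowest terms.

1/3

Possible genotypes: Priya ∈ {I^A I^A, I^A i}; Wren ∈ {I^B I^B, I^B i}.
Weight each parental genotype pair by prior × P(type-AB child):
  I^A I^A × I^B I^B: posterior weight 4/9.
  I^A I^A × I^B i: posterior weight 2/9.
  I^A i × I^B I^B: posterior weight 2/9.
  I^A i × I^B i: posterior weight 1/9.
Sum the posterior weight over pairs where Priya is I^A i: 1/3.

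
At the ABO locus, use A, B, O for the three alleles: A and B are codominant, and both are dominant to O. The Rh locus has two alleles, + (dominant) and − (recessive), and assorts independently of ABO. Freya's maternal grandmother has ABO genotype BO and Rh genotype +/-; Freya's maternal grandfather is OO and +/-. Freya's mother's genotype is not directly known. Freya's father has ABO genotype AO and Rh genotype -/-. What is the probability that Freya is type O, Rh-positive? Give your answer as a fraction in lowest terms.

Freya's mother's ABO genotype from BO × OO: 1/2 BO, 1/2 OO.
Crossing each possibility with the father AO and summing P(type O): 1/2·1/4 + 1/2·1/2 = 3/8.
Similarly for Rh via the mother's Rh distribution: P(Rh+) = 1/2.
Independent loci: 3/8 × 1/2 = 3/16.

3/16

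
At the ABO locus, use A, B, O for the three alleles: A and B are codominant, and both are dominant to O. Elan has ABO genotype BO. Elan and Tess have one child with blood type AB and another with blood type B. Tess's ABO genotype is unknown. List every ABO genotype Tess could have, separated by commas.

For each candidate genotype of Tess, check whether crossing it with BO can produce every observed child phenotype.
  AA → possible child types {A, AB} ✗
  AB → possible child types {A, B, AB} ✓
  AO → possible child types {O, A, B, AB} ✓
  BB → possible child types {B} ✗
  BO → possible child types {O, B} ✗
  OO → possible child types {O, B} ✗

AB, AO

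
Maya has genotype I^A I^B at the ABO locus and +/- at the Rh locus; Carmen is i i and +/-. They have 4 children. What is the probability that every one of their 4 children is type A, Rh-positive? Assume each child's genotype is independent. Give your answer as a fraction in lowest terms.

81/4096

ABO cross I^A I^B × i i → 1/2 A, 1/2 B.
Rh cross +/- × +/- → 3/4 Rh+, 1/4 Rh-; so P(type A, Rh-positive) = 1/2 × 3/4 = 3/8 per child.
All 4 independent: (3/8)^4 = 81/4096.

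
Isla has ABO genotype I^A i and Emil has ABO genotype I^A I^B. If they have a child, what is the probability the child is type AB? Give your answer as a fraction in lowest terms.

ABO cross I^A i × I^A I^B → offspring phenotypes: 1/2 A, 1/4 B, 1/4 AB.
So P(type AB) = 1/4.

1/4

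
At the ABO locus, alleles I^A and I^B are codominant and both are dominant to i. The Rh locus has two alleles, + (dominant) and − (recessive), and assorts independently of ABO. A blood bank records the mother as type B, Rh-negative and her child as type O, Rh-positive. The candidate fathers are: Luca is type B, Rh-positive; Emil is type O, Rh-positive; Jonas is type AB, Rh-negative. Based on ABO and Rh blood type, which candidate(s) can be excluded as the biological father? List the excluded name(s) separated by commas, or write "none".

A candidate is excluded only if no genotype consistent with his phenotype could produce a type O, Rh-positive child with a type B, Rh-negative mother.
Jonas (type AB, Rh-): no genotype consistent with that phenotype can produce a type-O Rh+ child with a type-B mother.

Jonas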